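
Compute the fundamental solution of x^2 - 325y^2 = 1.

First expand sqrt(325) as a continued fraction. With x_i = (sqrt(325) + m_i)/d_i and (m_0, d_0) = (0, 1): a_0 = floor(sqrt(325)) = 18, since 18^2 = 324 <= 325 < 361 = 19^2.
Iterate m_{i+1} = d_i*a_i - m_i, d_{i+1} = (325 - m_{i+1}^2)/d_i, a_{i+1} = floor((a_0 + m_{i+1})/d_{i+1}):
  m_1 = 1*18 - 0 = 18, d_1 = (325 - 18^2)/1 = 1/1 = 1, a_1 = floor((18 + 18)/1) = 36.
  m_2 = 1*36 - 18 = 18, d_2 = (325 - 18^2)/1 = 1/1 = 1: (m_2, d_2) = (m_1, d_1) = (18, 1), so from here the quotient a_1 repeats; the period length is 1.
So sqrt(325) = [18; (36)] with period length k = 1.
k is odd, so (p_{k-1}, q_{k-1}) only solves x^2 - 325y^2 = -1 and the fundamental solution of x^2 - 325y^2 = 1 is (p_{2k-1}, q_{2k-1}) = (p_1, q_1); compute convergents through index 1, running through the period twice.
Convergents (p_i = a_i*p_{i-1} + p_{i-2}, q_i = a_i*q_{i-1} + q_{i-2} with p_{-2}=0, p_{-1}=1, q_{-2}=1, q_{-1}=0):
  i=0: a_0=18, p_0 = 18*1 + 0 = 18, q_0 = 18*0 + 1 = 1.
  i=1: a_1=36, p_1 = 36*18 + 1 = 649, q_1 = 36*1 + 0 = 36.
Indeed p_0^2 - 325*q_0^2 = 324 - 325 = -1, not +1.
Check: 649^2 - 325*36^2 = 421201 - 421200 = 1, so (x, y) = (649, 36) solves the equation, and by the theorem it is the least positive solution.

(x, y) = (649, 36)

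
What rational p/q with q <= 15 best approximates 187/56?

10/3

Expand x = 187/56 as a continued fraction with the Euclidean algorithm:
  187 = 3*56 + 19, so a_0 = 3.
  56 = 2*19 + 18, so a_1 = 2.
  19 = 1*18 + 1, so a_2 = 1.
  18 = 18*1 + 0, so a_3 = 18.
so x = [3; 2, 1, 18].
Convergents (p_i = a_i*p_{i-1} + p_{i-2}, q_i = a_i*q_{i-1} + q_{i-2} with p_{-2}=0, p_{-1}=1, q_{-2}=1, q_{-1}=0), until the denominator exceeds 15:
  i=0: a_0=3, p_0 = 3*1 + 0 = 3, q_0 = 3*0 + 1 = 1.
  i=1: a_1=2, p_1 = 2*3 + 1 = 7, q_1 = 2*1 + 0 = 2.
  i=2: a_2=1, p_2 = 1*7 + 3 = 10, q_2 = 1*2 + 1 = 3.
  i=3: a_3=18, p_3 = 18*10 + 7 = 187, q_3 = 18*3 + 2 = 56.
q_3 = 56 > 15, so the last convergent with denominator <= 15 is p_2/q_2 = 10/3.
The closest fraction with denominator <= 15 is either p_2/q_2 or the intermediate fraction (k*p_2 + p_1)/(k*q_2 + q_1) with the largest k >= 1 whose denominator stays <= 15; these approach x as k grows, and every other convergent or intermediate fraction in range is farther away.
Largest k: floor((15 - q_1)/q_2) = floor((15 - 2)/3) = 4.
That gives (4*10 + 7)/(4*3 + 2) = 47/14.
Compare the errors: |x - 10/3| = |187*3 - 10*56|/(56*3) = 1/168, and |x - 47/14| = |187*14 - 47*56|/(56*14) = 14/784.
Cross-multiplying, 1*784 = 784 < 2352 = 14*168, so 1/168 is smaller: the convergent 10/3 is closer to x than 47/14.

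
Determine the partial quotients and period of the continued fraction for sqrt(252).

Write x_i = (sqrt(252) + m_i)/d_i with (m_0, d_0) = (0, 1). a_0 = floor(sqrt(252)) = 15, since 15^2 = 225 <= 252 < 256 = 16^2.
Iterate m_{i+1} = d_i*a_i - m_i, d_{i+1} = (252 - m_{i+1}^2)/d_i, a_{i+1} = floor((a_0 + m_{i+1})/d_{i+1}):
  m_1 = 1*15 - 0 = 15, d_1 = (252 - 15^2)/1 = 27/1 = 27, a_1 = floor((15 + 15)/27) = 1.
  m_2 = 27*1 - 15 = 12, d_2 = (252 - 12^2)/27 = 108/27 = 4, a_2 = floor((15 + 12)/4) = 6.
  m_3 = 4*6 - 12 = 12, d_3 = (252 - 12^2)/4 = 108/4 = 27, a_3 = floor((15 + 12)/27) = 1.
  m_4 = 27*1 - 12 = 15, d_4 = (252 - 15^2)/27 = 27/27 = 1, a_4 = floor((15 + 15)/1) = 30.
  m_5 = 1*30 - 15 = 15, d_5 = (252 - 15^2)/1 = 27/1 = 27: (m_5, d_5) = (m_1, d_1) = (15, 27), so from here the quotients repeat a_1, ..., a_4; the period length is 4.
Hence the expansion of sqrt(252) is a_0 = 15 followed by the repeating block 1, 6, 1, 30 (period 4).

[15; (1, 6, 1, 30)]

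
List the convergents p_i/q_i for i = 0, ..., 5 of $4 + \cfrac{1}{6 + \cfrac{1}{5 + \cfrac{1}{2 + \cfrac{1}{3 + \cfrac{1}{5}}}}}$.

4/1, 25/6, 129/31, 283/68, 978/235, 5173/1243

Using the convergent recurrence p_i = a_i*p_{i-1} + p_{i-2}, q_i = a_i*q_{i-1} + q_{i-2} with p_{-2}=0, p_{-1}=1, q_{-2}=1, q_{-1}=0:
  i=0: a_0=4, p_0 = 4*1 + 0 = 4, q_0 = 4*0 + 1 = 1.
  i=1: a_1=6, p_1 = 6*4 + 1 = 25, q_1 = 6*1 + 0 = 6.
  i=2: a_2=5, p_2 = 5*25 + 4 = 129, q_2 = 5*6 + 1 = 31.
  i=3: a_3=2, p_3 = 2*129 + 25 = 283, q_3 = 2*31 + 6 = 68.
  i=4: a_4=3, p_4 = 3*283 + 129 = 978, q_4 = 3*68 + 31 = 235.
  i=5: a_5=5, p_5 = 5*978 + 283 = 5173, q_5 = 5*235 + 68 = 1243.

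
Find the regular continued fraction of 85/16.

Run the Euclidean algorithm on 85 and 16; the successive quotients are the partial quotients a_0, a_1, ... (each step inverts the fractional part left over by the previous one):
  85 = 5*16 + 5, so a_0 = 5.
  16 = 3*5 + 1, so a_1 = 3.
  5 = 5*1 + 0, so a_2 = 5.
The remainder reaches 0 after 3 divisions, so the expansion has 3 partial quotients, read off in order.

[5; 3, 5]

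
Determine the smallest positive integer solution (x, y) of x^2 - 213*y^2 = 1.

(x, y) = (194399, 13320)

First expand sqrt(213) as a continued fraction. With x_i = (sqrt(213) + m_i)/d_i and (m_0, d_0) = (0, 1): a_0 = floor(sqrt(213)) = 14, since 14^2 = 196 <= 213 < 225 = 15^2.
Iterate m_{i+1} = d_i*a_i - m_i, d_{i+1} = (213 - m_{i+1}^2)/d_i, a_{i+1} = floor((a_0 + m_{i+1})/d_{i+1}):
  m_1 = 1*14 - 0 = 14, d_1 = (213 - 14^2)/1 = 17/1 = 17, a_1 = floor((14 + 14)/17) = 1.
  m_2 = 17*1 - 14 = 3, d_2 = (213 - 3^2)/17 = 204/17 = 12, a_2 = floor((14 + 3)/12) = 1.
  m_3 = 12*1 - 3 = 9, d_3 = (213 - 9^2)/12 = 132/12 = 11, a_3 = floor((14 + 9)/11) = 2.
  m_4 = 11*2 - 9 = 13, d_4 = (213 - 13^2)/11 = 44/11 = 4, a_4 = floor((14 + 13)/4) = 6.
  m_5 = 4*6 - 13 = 11, d_5 = (213 - 11^2)/4 = 92/4 = 23, a_5 = floor((14 + 11)/23) = 1.
  m_6 = 23*1 - 11 = 12, d_6 = (213 - 12^2)/23 = 69/23 = 3, a_6 = floor((14 + 12)/3) = 8.
  m_7 = 3*8 - 12 = 12, d_7 = (213 - 12^2)/3 = 69/3 = 23, a_7 = floor((14 + 12)/23) = 1.
  m_8 = 23*1 - 12 = 11, d_8 = (213 - 11^2)/23 = 92/23 = 4, a_8 = floor((14 + 11)/4) = 6.
  m_9 = 4*6 - 11 = 13, d_9 = (213 - 13^2)/4 = 44/4 = 11, a_9 = floor((14 + 13)/11) = 2.
  m_10 = 11*2 - 13 = 9, d_10 = (213 - 9^2)/11 = 132/11 = 12, a_10 = floor((14 + 9)/12) = 1.
  m_11 = 12*1 - 9 = 3, d_11 = (213 - 3^2)/12 = 204/12 = 17, a_11 = floor((14 + 3)/17) = 1.
  m_12 = 17*1 - 3 = 14, d_12 = (213 - 14^2)/17 = 17/17 = 1, a_12 = floor((14 + 14)/1) = 28.
  m_13 = 1*28 - 14 = 14, d_13 = (213 - 14^2)/1 = 17/1 = 17: (m_13, d_13) = (m_1, d_1) = (14, 17), so from here the quotients repeat a_1, ..., a_12; the period length is 12.
So sqrt(213) = [14; (1, 1, 2, 6, 1, 8, 1, 6, 2, 1, 1, 28)] with period length k = 12.
k is even, so the fundamental solution of x^2 - 213y^2 = 1 is (p_{k-1}, q_{k-1}) = (p_11, q_11); compute convergents through index 11.
Convergents (p_i = a_i*p_{i-1} + p_{i-2}, q_i = a_i*q_{i-1} + q_{i-2} with p_{-2}=0, p_{-1}=1, q_{-2}=1, q_{-1}=0):
  i=0: a_0=14, p_0 = 14*1 + 0 = 14, q_0 = 14*0 + 1 = 1.
  i=1: a_1=1, p_1 = 1*14 + 1 = 15, q_1 = 1*1 + 0 = 1.
  i=2: a_2=1, p_2 = 1*15 + 14 = 29, q_2 = 1*1 + 1 = 2.
  i=3: a_3=2, p_3 = 2*29 + 15 = 73, q_3 = 2*2 + 1 = 5.
  i=4: a_4=6, p_4 = 6*73 + 29 = 467, q_4 = 6*5 + 2 = 32.
  i=5: a_5=1, p_5 = 1*467 + 73 = 540, q_5 = 1*32 + 5 = 37.
  i=6: a_6=8, p_6 = 8*540 + 467 = 4787, q_6 = 8*37 + 32 = 328.
  i=7: a_7=1, p_7 = 1*4787 + 540 = 5327, q_7 = 1*328 + 37 = 365.
  i=8: a_8=6, p_8 = 6*5327 + 4787 = 36749, q_8 = 6*365 + 328 = 2518.
  i=9: a_9=2, p_9 = 2*36749 + 5327 = 78825, q_9 = 2*2518 + 365 = 5401.
  i=10: a_10=1, p_10 = 1*78825 + 36749 = 115574, q_10 = 1*5401 + 2518 = 7919.
  i=11: a_11=1, p_11 = 1*115574 + 78825 = 194399, q_11 = 1*7919 + 5401 = 13320.
Check: 194399^2 - 213*13320^2 = 37790971201 - 37790971200 = 1, so (x, y) = (194399, 13320) solves the equation, and by the theorem it is the least positive solution.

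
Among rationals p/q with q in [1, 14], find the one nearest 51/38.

4/3

Expand x = 51/38 as a continued fraction with the Euclidean algorithm:
  51 = 1*38 + 13, so a_0 = 1.
  38 = 2*13 + 12, so a_1 = 2.
  13 = 1*12 + 1, so a_2 = 1.
  12 = 12*1 + 0, so a_3 = 12.
so x = [1; 2, 1, 12].
Convergents (p_i = a_i*p_{i-1} + p_{i-2}, q_i = a_i*q_{i-1} + q_{i-2} with p_{-2}=0, p_{-1}=1, q_{-2}=1, q_{-1}=0), until the denominator exceeds 14:
  i=0: a_0=1, p_0 = 1*1 + 0 = 1, q_0 = 1*0 + 1 = 1.
  i=1: a_1=2, p_1 = 2*1 + 1 = 3, q_1 = 2*1 + 0 = 2.
  i=2: a_2=1, p_2 = 1*3 + 1 = 4, q_2 = 1*2 + 1 = 3.
  i=3: a_3=12, p_3 = 12*4 + 3 = 51, q_3 = 12*3 + 2 = 38.
q_3 = 38 > 14, so the last convergent with denominator <= 14 is p_2/q_2 = 4/3.
The closest fraction with denominator <= 14 is either p_2/q_2 or the intermediate fraction (k*p_2 + p_1)/(k*q_2 + q_1) with the largest k >= 1 whose denominator stays <= 14; these approach x as k grows, and every other convergent or intermediate fraction in range is farther away.
Largest k: floor((14 - q_1)/q_2) = floor((14 - 2)/3) = 4.
That gives (4*4 + 3)/(4*3 + 2) = 19/14.
Compare the errors: |x - 4/3| = |51*3 - 4*38|/(38*3) = 1/114, and |x - 19/14| = |51*14 - 19*38|/(38*14) = 8/532.
Cross-multiplying, 1*532 = 532 < 912 = 8*114, so 1/114 is smaller: the convergent 4/3 is closer to x than 19/14.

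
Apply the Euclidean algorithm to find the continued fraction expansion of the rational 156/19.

[8; 4, 1, 3]

Run the Euclidean algorithm on 156 and 19; the successive quotients are the partial quotients a_0, a_1, ... (each step inverts the fractional part left over by the previous one):
  156 = 8*19 + 4, so a_0 = 8.
  19 = 4*4 + 3, so a_1 = 4.
  4 = 1*3 + 1, so a_2 = 1.
  3 = 3*1 + 0, so a_3 = 3.
The remainder reaches 0 after 4 divisions, so the expansion has 4 partial quotients, read off in order.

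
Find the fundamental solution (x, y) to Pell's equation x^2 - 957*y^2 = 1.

(x, y) = (14849, 480)

First expand sqrt(957) as a continued fraction. With x_i = (sqrt(957) + m_i)/d_i and (m_0, d_0) = (0, 1): a_0 = floor(sqrt(957)) = 30, since 30^2 = 900 <= 957 < 961 = 31^2.
Iterate m_{i+1} = d_i*a_i - m_i, d_{i+1} = (957 - m_{i+1}^2)/d_i, a_{i+1} = floor((a_0 + m_{i+1})/d_{i+1}):
  m_1 = 1*30 - 0 = 30, d_1 = (957 - 30^2)/1 = 57/1 = 57, a_1 = floor((30 + 30)/57) = 1.
  m_2 = 57*1 - 30 = 27, d_2 = (957 - 27^2)/57 = 228/57 = 4, a_2 = floor((30 + 27)/4) = 14.
  m_3 = 4*14 - 27 = 29, d_3 = (957 - 29^2)/4 = 116/4 = 29, a_3 = floor((30 + 29)/29) = 2.
  m_4 = 29*2 - 29 = 29, d_4 = (957 - 29^2)/29 = 116/29 = 4, a_4 = floor((30 + 29)/4) = 14.
  m_5 = 4*14 - 29 = 27, d_5 = (957 - 27^2)/4 = 228/4 = 57, a_5 = floor((30 + 27)/57) = 1.
  m_6 = 57*1 - 27 = 30, d_6 = (957 - 30^2)/57 = 57/57 = 1, a_6 = floor((30 + 30)/1) = 60.
  m_7 = 1*60 - 30 = 30, d_7 = (957 - 30^2)/1 = 57/1 = 57: (m_7, d_7) = (m_1, d_1) = (30, 57), so from here the quotients repeat a_1, ..., a_6; the period length is 6.
So sqrt(957) = [30; (1, 14, 2, 14, 1, 60)] with period length k = 6.
k is even, so the fundamental solution of x^2 - 957y^2 = 1 is (p_{k-1}, q_{k-1}) = (p_5, q_5); compute convergents through index 5.
Convergents (p_i = a_i*p_{i-1} + p_{i-2}, q_i = a_i*q_{i-1} + q_{i-2} with p_{-2}=0, p_{-1}=1, q_{-2}=1, q_{-1}=0):
  i=0: a_0=30, p_0 = 30*1 + 0 = 30, q_0 = 30*0 + 1 = 1.
  i=1: a_1=1, p_1 = 1*30 + 1 = 31, q_1 = 1*1 + 0 = 1.
  i=2: a_2=14, p_2 = 14*31 + 30 = 464, q_2 = 14*1 + 1 = 15.
  i=3: a_3=2, p_3 = 2*464 + 31 = 959, q_3 = 2*15 + 1 = 31.
  i=4: a_4=14, p_4 = 14*959 + 464 = 13890, q_4 = 14*31 + 15 = 449.
  i=5: a_5=1, p_5 = 1*13890 + 959 = 14849, q_5 = 1*449 + 31 = 480.
Check: 14849^2 - 957*480^2 = 220492801 - 220492800 = 1, so (x, y) = (14849, 480) solves the equation, and by the theorem it is the least positive solution.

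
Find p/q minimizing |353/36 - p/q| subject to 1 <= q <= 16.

49/5

Expand x = 353/36 as a continued fraction with the Euclidean algorithm:
  353 = 9*36 + 29, so a_0 = 9.
  36 = 1*29 + 7, so a_1 = 1.
  29 = 4*7 + 1, so a_2 = 4.
  7 = 7*1 + 0, so a_3 = 7.
so x = [9; 1, 4, 7].
Convergents (p_i = a_i*p_{i-1} + p_{i-2}, q_i = a_i*q_{i-1} + q_{i-2} with p_{-2}=0, p_{-1}=1, q_{-2}=1, q_{-1}=0), until the denominator exceeds 16:
  i=0: a_0=9, p_0 = 9*1 + 0 = 9, q_0 = 9*0 + 1 = 1.
  i=1: a_1=1, p_1 = 1*9 + 1 = 10, q_1 = 1*1 + 0 = 1.
  i=2: a_2=4, p_2 = 4*10 + 9 = 49, q_2 = 4*1 + 1 = 5.
  i=3: a_3=7, p_3 = 7*49 + 10 = 353, q_3 = 7*5 + 1 = 36.
q_3 = 36 > 16, so the last convergent with denominator <= 16 is p_2/q_2 = 49/5.
The closest fraction with denominator <= 16 is either p_2/q_2 or the intermediate fraction (k*p_2 + p_1)/(k*q_2 + q_1) with the largest k >= 1 whose denominator stays <= 16; these approach x as k grows, and every other convergent or intermediate fraction in range is farther away.
Largest k: floor((16 - q_1)/q_2) = floor((16 - 1)/5) = 3.
That gives (3*49 + 10)/(3*5 + 1) = 157/16.
Compare the errors: |x - 49/5| = |353*5 - 49*36|/(36*5) = 1/180, and |x - 157/16| = |353*16 - 157*36|/(36*16) = 4/576.
Cross-multiplying, 1*576 = 576 < 720 = 4*180, so 1/180 is smaller: the convergent 49/5 is closer to x than 157/16.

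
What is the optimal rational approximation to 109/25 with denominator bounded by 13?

48/11

Expand x = 109/25 as a continued fraction with the Euclidean algorithm:
  109 = 4*25 + 9, so a_0 = 4.
  25 = 2*9 + 7, so a_1 = 2.
  9 = 1*7 + 2, so a_2 = 1.
  7 = 3*2 + 1, so a_3 = 3.
  2 = 2*1 + 0, so a_4 = 2.
so x = [4; 2, 1, 3, 2].
Convergents (p_i = a_i*p_{i-1} + p_{i-2}, q_i = a_i*q_{i-1} + q_{i-2} with p_{-2}=0, p_{-1}=1, q_{-2}=1, q_{-1}=0), until the denominator exceeds 13:
  i=0: a_0=4, p_0 = 4*1 + 0 = 4, q_0 = 4*0 + 1 = 1.
  i=1: a_1=2, p_1 = 2*4 + 1 = 9, q_1 = 2*1 + 0 = 2.
  i=2: a_2=1, p_2 = 1*9 + 4 = 13, q_2 = 1*2 + 1 = 3.
  i=3: a_3=3, p_3 = 3*13 + 9 = 48, q_3 = 3*3 + 2 = 11.
  i=4: a_4=2, p_4 = 2*48 + 13 = 109, q_4 = 2*11 + 3 = 25.
q_4 = 25 > 13, so the last convergent with denominator <= 13 is p_3/q_3 = 48/11.
The closest fraction with denominator <= 13 is either p_3/q_3 or the intermediate fraction (k*p_3 + p_2)/(k*q_3 + q_2) with the largest k >= 1 whose denominator stays <= 13; these approach x as k grows, and every other convergent or intermediate fraction in range is farther away.
Largest k: floor((13 - q_2)/q_3) = floor((13 - 3)/11) = 0.
Since k = 0, no intermediate fraction beyond p_3/q_3 has denominator <= 13, so the convergent 48/11 is the closest (its error is |109*11 - 48*25|/(25*11) = 1/275).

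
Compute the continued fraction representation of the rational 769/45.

[17; 11, 4]

Run the Euclidean algorithm on 769 and 45; the successive quotients are the partial quotients a_0, a_1, ... (each step inverts the fractional part left over by the previous one):
  769 = 17*45 + 4, so a_0 = 17.
  45 = 11*4 + 1, so a_1 = 11.
  4 = 4*1 + 0, so a_2 = 4.
The remainder reaches 0 after 3 divisions, so the expansion has 3 partial quotients, read off in order.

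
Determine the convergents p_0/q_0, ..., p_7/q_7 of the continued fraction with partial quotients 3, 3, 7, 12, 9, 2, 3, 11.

3/1, 10/3, 73/22, 886/267, 8047/2425, 16980/5117, 58987/17776, 665837/200653

Using the convergent recurrence p_i = a_i*p_{i-1} + p_{i-2}, q_i = a_i*q_{i-1} + q_{i-2} with p_{-2}=0, p_{-1}=1, q_{-2}=1, q_{-1}=0:
  i=0: a_0=3, p_0 = 3*1 + 0 = 3, q_0 = 3*0 + 1 = 1.
  i=1: a_1=3, p_1 = 3*3 + 1 = 10, q_1 = 3*1 + 0 = 3.
  i=2: a_2=7, p_2 = 7*10 + 3 = 73, q_2 = 7*3 + 1 = 22.
  i=3: a_3=12, p_3 = 12*73 + 10 = 886, q_3 = 12*22 + 3 = 267.
  i=4: a_4=9, p_4 = 9*886 + 73 = 8047, q_4 = 9*267 + 22 = 2425.
  i=5: a_5=2, p_5 = 2*8047 + 886 = 16980, q_5 = 2*2425 + 267 = 5117.
  i=6: a_6=3, p_6 = 3*16980 + 8047 = 58987, q_6 = 3*5117 + 2425 = 17776.
  i=7: a_7=11, p_7 = 11*58987 + 16980 = 665837, q_7 = 11*17776 + 5117 = 200653.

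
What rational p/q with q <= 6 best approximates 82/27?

Expand x = 82/27 as a continued fraction with the Euclidean algorithm:
  82 = 3*27 + 1, so a_0 = 3.
  27 = 27*1 + 0, so a_1 = 27.
so x = [3; 27].
Convergents (p_i = a_i*p_{i-1} + p_{i-2}, q_i = a_i*q_{i-1} + q_{i-2} with p_{-2}=0, p_{-1}=1, q_{-2}=1, q_{-1}=0), until the denominator exceeds 6:
  i=0: a_0=3, p_0 = 3*1 + 0 = 3, q_0 = 3*0 + 1 = 1.
  i=1: a_1=27, p_1 = 27*3 + 1 = 82, q_1 = 27*1 + 0 = 27.
q_1 = 27 > 6, so the last convergent with denominator <= 6 is p_0/q_0 = 3/1.
The closest fraction with denominator <= 6 is either p_0/q_0 or the intermediate fraction (k*p_0 + p_{-1})/(k*q_0 + q_{-1}) with the largest k >= 1 whose denominator stays <= 6; these approach x as k grows, and every other convergent or intermediate fraction in range is farther away.
Largest k: floor((6 - q_{-1})/q_0) = floor((6 - 0)/1) = 6 (using the seeds p_{-1} = 1, q_{-1} = 0).
That gives (6*3 + 1)/(6*1 + 0) = 19/6.
Compare the errors: |x - 3/1| = |82*1 - 3*27|/(27*1) = 1/27, and |x - 19/6| = |82*6 - 19*27|/(27*6) = 21/162.
Cross-multiplying, 1*162 = 162 < 567 = 21*27, so 1/27 is smaller: the convergent 3/1 is closer to x than 19/6.

3/1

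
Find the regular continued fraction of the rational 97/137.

Run the Euclidean algorithm on 97 and 137; the successive quotients are the partial quotients a_0, a_1, ... (each step inverts the fractional part left over by the previous one):
  97 = 0*137 + 97, so a_0 = 0.
  137 = 1*97 + 40, so a_1 = 1.
  97 = 2*40 + 17, so a_2 = 2.
  40 = 2*17 + 6, so a_3 = 2.
  17 = 2*6 + 5, so a_4 = 2.
  6 = 1*5 + 1, so a_5 = 1.
  5 = 5*1 + 0, so a_6 = 5.
The remainder reaches 0 after 7 divisions, so the expansion has 7 partial quotients, read off in order.

[0; 1, 2, 2, 2, 1, 5]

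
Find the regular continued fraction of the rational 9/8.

[1; 8]

Run the Euclidean algorithm on 9 and 8; the successive quotients are the partial quotients a_0, a_1, ... (each step inverts the fractional part left over by the previous one):
  9 = 1*8 + 1, so a_0 = 1.
  8 = 8*1 + 0, so a_1 = 8.
The remainder reaches 0 after 2 divisions, so the expansion has 2 partial quotients, read off in order.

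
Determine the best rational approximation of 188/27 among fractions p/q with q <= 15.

104/15

Expand x = 188/27 as a continued fraction with the Euclidean algorithm:
  188 = 6*27 + 26, so a_0 = 6.
  27 = 1*26 + 1, so a_1 = 1.
  26 = 26*1 + 0, so a_2 = 26.
so x = [6; 1, 26].
Convergents (p_i = a_i*p_{i-1} + p_{i-2}, q_i = a_i*q_{i-1} + q_{i-2} with p_{-2}=0, p_{-1}=1, q_{-2}=1, q_{-1}=0), until the denominator exceeds 15:
  i=0: a_0=6, p_0 = 6*1 + 0 = 6, q_0 = 6*0 + 1 = 1.
  i=1: a_1=1, p_1 = 1*6 + 1 = 7, q_1 = 1*1 + 0 = 1.
  i=2: a_2=26, p_2 = 26*7 + 6 = 188, q_2 = 26*1 + 1 = 27.
q_2 = 27 > 15, so the last convergent with denominator <= 15 is p_1/q_1 = 7/1.
The closest fraction with denominator <= 15 is either p_1/q_1 or the intermediate fraction (k*p_1 + p_0)/(k*q_1 + q_0) with the largest k >= 1 whose denominator stays <= 15; these approach x as k grows, and every other convergent or intermediate fraction in range is farther away.
Largest k: floor((15 - q_0)/q_1) = floor((15 - 1)/1) = 14.
That gives (14*7 + 6)/(14*1 + 1) = 104/15.
Compare the errors: |x - 7/1| = |188*1 - 7*27|/(27*1) = 1/27, and |x - 104/15| = |188*15 - 104*27|/(27*15) = 12/405.
Cross-multiplying, 12*27 = 324 < 405 = 1*405, so 12/405 is smaller: the intermediate fraction 104/15 is closer to x than 7/1.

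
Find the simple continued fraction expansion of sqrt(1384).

[37; (4, 1, 17, 1, 4, 74)]

Write x_i = (sqrt(1384) + m_i)/d_i with (m_0, d_0) = (0, 1). a_0 = floor(sqrt(1384)) = 37, since 37^2 = 1369 <= 1384 < 1444 = 38^2.
Iterate m_{i+1} = d_i*a_i - m_i, d_{i+1} = (1384 - m_{i+1}^2)/d_i, a_{i+1} = floor((a_0 + m_{i+1})/d_{i+1}):
  m_1 = 1*37 - 0 = 37, d_1 = (1384 - 37^2)/1 = 15/1 = 15, a_1 = floor((37 + 37)/15) = 4.
  m_2 = 15*4 - 37 = 23, d_2 = (1384 - 23^2)/15 = 855/15 = 57, a_2 = floor((37 + 23)/57) = 1.
  m_3 = 57*1 - 23 = 34, d_3 = (1384 - 34^2)/57 = 228/57 = 4, a_3 = floor((37 + 34)/4) = 17.
  m_4 = 4*17 - 34 = 34, d_4 = (1384 - 34^2)/4 = 228/4 = 57, a_4 = floor((37 + 34)/57) = 1.
  m_5 = 57*1 - 34 = 23, d_5 = (1384 - 23^2)/57 = 855/57 = 15, a_5 = floor((37 + 23)/15) = 4.
  m_6 = 15*4 - 23 = 37, d_6 = (1384 - 37^2)/15 = 15/15 = 1, a_6 = floor((37 + 37)/1) = 74.
  m_7 = 1*74 - 37 = 37, d_7 = (1384 - 37^2)/1 = 15/1 = 15: (m_7, d_7) = (m_1, d_1) = (37, 15), so from here the quotients repeat a_1, ..., a_6; the period length is 6.
Hence the expansion of sqrt(1384) is a_0 = 37 followed by the repeating block 4, 1, 17, 1, 4, 74 (period 6).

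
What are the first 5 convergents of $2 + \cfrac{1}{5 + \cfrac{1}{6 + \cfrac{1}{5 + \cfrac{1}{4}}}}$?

Using the convergent recurrence p_i = a_i*p_{i-1} + p_{i-2}, q_i = a_i*q_{i-1} + q_{i-2} with p_{-2}=0, p_{-1}=1, q_{-2}=1, q_{-1}=0:
  i=0: a_0=2, p_0 = 2*1 + 0 = 2, q_0 = 2*0 + 1 = 1.
  i=1: a_1=5, p_1 = 5*2 + 1 = 11, q_1 = 5*1 + 0 = 5.
  i=2: a_2=6, p_2 = 6*11 + 2 = 68, q_2 = 6*5 + 1 = 31.
  i=3: a_3=5, p_3 = 5*68 + 11 = 351, q_3 = 5*31 + 5 = 160.
  i=4: a_4=4, p_4 = 4*351 + 68 = 1472, q_4 = 4*160 + 31 = 671.

2/1, 11/5, 68/31, 351/160, 1472/671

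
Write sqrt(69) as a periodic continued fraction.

Write x_i = (sqrt(69) + m_i)/d_i with (m_0, d_0) = (0, 1). a_0 = floor(sqrt(69)) = 8, since 8^2 = 64 <= 69 < 81 = 9^2.
Iterate m_{i+1} = d_i*a_i - m_i, d_{i+1} = (69 - m_{i+1}^2)/d_i, a_{i+1} = floor((a_0 + m_{i+1})/d_{i+1}):
  m_1 = 1*8 - 0 = 8, d_1 = (69 - 8^2)/1 = 5/1 = 5, a_1 = floor((8 + 8)/5) = 3.
  m_2 = 5*3 - 8 = 7, d_2 = (69 - 7^2)/5 = 20/5 = 4, a_2 = floor((8 + 7)/4) = 3.
  m_3 = 4*3 - 7 = 5, d_3 = (69 - 5^2)/4 = 44/4 = 11, a_3 = floor((8 + 5)/11) = 1.
  m_4 = 11*1 - 5 = 6, d_4 = (69 - 6^2)/11 = 33/11 = 3, a_4 = floor((8 + 6)/3) = 4.
  m_5 = 3*4 - 6 = 6, d_5 = (69 - 6^2)/3 = 33/3 = 11, a_5 = floor((8 + 6)/11) = 1.
  m_6 = 11*1 - 6 = 5, d_6 = (69 - 5^2)/11 = 44/11 = 4, a_6 = floor((8 + 5)/4) = 3.
  m_7 = 4*3 - 5 = 7, d_7 = (69 - 7^2)/4 = 20/4 = 5, a_7 = floor((8 + 7)/5) = 3.
  m_8 = 5*3 - 7 = 8, d_8 = (69 - 8^2)/5 = 5/5 = 1, a_8 = floor((8 + 8)/1) = 16.
  m_9 = 1*16 - 8 = 8, d_9 = (69 - 8^2)/1 = 5/1 = 5: (m_9, d_9) = (m_1, d_1) = (8, 5), so from here the quotients repeat a_1, ..., a_8; the period length is 8.
Hence the expansion of sqrt(69) is a_0 = 8 followed by the repeating block 3, 3, 1, 4, 1, 3, 3, 16 (period 8).

[8; (3, 3, 1, 4, 1, 3, 3, 16)]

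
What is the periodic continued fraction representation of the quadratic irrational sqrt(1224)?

Write x_i = (sqrt(1224) + m_i)/d_i with (m_0, d_0) = (0, 1). a_0 = floor(sqrt(1224)) = 34, since 34^2 = 1156 <= 1224 < 1225 = 35^2.
Iterate m_{i+1} = d_i*a_i - m_i, d_{i+1} = (1224 - m_{i+1}^2)/d_i, a_{i+1} = floor((a_0 + m_{i+1})/d_{i+1}):
  m_1 = 1*34 - 0 = 34, d_1 = (1224 - 34^2)/1 = 68/1 = 68, a_1 = floor((34 + 34)/68) = 1.
  m_2 = 68*1 - 34 = 34, d_2 = (1224 - 34^2)/68 = 68/68 = 1, a_2 = floor((34 + 34)/1) = 68.
  m_3 = 1*68 - 34 = 34, d_3 = (1224 - 34^2)/1 = 68/1 = 68: (m_3, d_3) = (m_1, d_1) = (34, 68), so from here the quotients repeat a_1, a_2; the period length is 2.
Hence the expansion of sqrt(1224) is a_0 = 34 followed by the repeating block 1, 68 (period 2).

[34; (1, 68)]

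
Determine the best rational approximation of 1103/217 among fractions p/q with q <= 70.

Expand x = 1103/217 as a continued fraction with the Euclidean algorithm:
  1103 = 5*217 + 18, so a_0 = 5.
  217 = 12*18 + 1, so a_1 = 12.
  18 = 18*1 + 0, so a_2 = 18.
so x = [5; 12, 18].
Convergents (p_i = a_i*p_{i-1} + p_{i-2}, q_i = a_i*q_{i-1} + q_{i-2} with p_{-2}=0, p_{-1}=1, q_{-2}=1, q_{-1}=0), until the denominator exceeds 70:
  i=0: a_0=5, p_0 = 5*1 + 0 = 5, q_0 = 5*0 + 1 = 1.
  i=1: a_1=12, p_1 = 12*5 + 1 = 61, q_1 = 12*1 + 0 = 12.
  i=2: a_2=18, p_2 = 18*61 + 5 = 1103, q_2 = 18*12 + 1 = 217.
q_2 = 217 > 70, so the last convergent with denominator <= 70 is p_1/q_1 = 61/12.
The closest fraction with denominator <= 70 is either p_1/q_1 or the intermediate fraction (k*p_1 + p_0)/(k*q_1 + q_0) with the largest k >= 1 whose denominator stays <= 70; these approach x as k grows, and every other convergent or intermediate fraction in range is farther away.
Largest k: floor((70 - q_0)/q_1) = floor((70 - 1)/12) = 5.
That gives (5*61 + 5)/(5*12 + 1) = 310/61.
Compare the errors: |x - 61/12| = |1103*12 - 61*217|/(217*12) = 1/2604, and |x - 310/61| = |1103*61 - 310*217|/(217*61) = 13/13237.
Cross-multiplying, 1*13237 = 13237 < 33852 = 13*2604, so 1/2604 is smaller: the convergent 61/12 is closer to x than 310/61.

61/12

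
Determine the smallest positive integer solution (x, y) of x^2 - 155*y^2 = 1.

First expand sqrt(155) as a continued fraction. With x_i = (sqrt(155) + m_i)/d_i and (m_0, d_0) = (0, 1): a_0 = floor(sqrt(155)) = 12, since 12^2 = 144 <= 155 < 169 = 13^2.
Iterate m_{i+1} = d_i*a_i - m_i, d_{i+1} = (155 - m_{i+1}^2)/d_i, a_{i+1} = floor((a_0 + m_{i+1})/d_{i+1}):
  m_1 = 1*12 - 0 = 12, d_1 = (155 - 12^2)/1 = 11/1 = 11, a_1 = floor((12 + 12)/11) = 2.
  m_2 = 11*2 - 12 = 10, d_2 = (155 - 10^2)/11 = 55/11 = 5, a_2 = floor((12 + 10)/5) = 4.
  m_3 = 5*4 - 10 = 10, d_3 = (155 - 10^2)/5 = 55/5 = 11, a_3 = floor((12 + 10)/11) = 2.
  m_4 = 11*2 - 10 = 12, d_4 = (155 - 12^2)/11 = 11/11 = 1, a_4 = floor((12 + 12)/1) = 24.
  m_5 = 1*24 - 12 = 12, d_5 = (155 - 12^2)/1 = 11/1 = 11: (m_5, d_5) = (m_1, d_1) = (12, 11), so from here the quotients repeat a_1, ..., a_4; the period length is 4.
So sqrt(155) = [12; (2, 4, 2, 24)] with period length k = 4.
k is even, so the fundamental solution of x^2 - 155y^2 = 1 is (p_{k-1}, q_{k-1}) = (p_3, q_3); compute convergents through index 3.
Convergents (p_i = a_i*p_{i-1} + p_{i-2}, q_i = a_i*q_{i-1} + q_{i-2} with p_{-2}=0, p_{-1}=1, q_{-2}=1, q_{-1}=0):
  i=0: a_0=12, p_0 = 12*1 + 0 = 12, q_0 = 12*0 + 1 = 1.
  i=1: a_1=2, p_1 = 2*12 + 1 = 25, q_1 = 2*1 + 0 = 2.
  i=2: a_2=4, p_2 = 4*25 + 12 = 112, q_2 = 4*2 + 1 = 9.
  i=3: a_3=2, p_3 = 2*112 + 25 = 249, q_3 = 2*9 + 2 = 20.
Check: 249^2 - 155*20^2 = 62001 - 62000 = 1, so (x, y) = (249, 20) solves the equation, and by the theorem it is the least positive solution.

(x, y) = (249, 20)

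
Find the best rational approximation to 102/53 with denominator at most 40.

77/40

Expand x = 102/53 as a continued fraction with the Euclidean algorithm:
  102 = 1*53 + 49, so a_0 = 1.
  53 = 1*49 + 4, so a_1 = 1.
  49 = 12*4 + 1, so a_2 = 12.
  4 = 4*1 + 0, so a_3 = 4.
so x = [1; 1, 12, 4].
Convergents (p_i = a_i*p_{i-1} + p_{i-2}, q_i = a_i*q_{i-1} + q_{i-2} with p_{-2}=0, p_{-1}=1, q_{-2}=1, q_{-1}=0), until the denominator exceeds 40:
  i=0: a_0=1, p_0 = 1*1 + 0 = 1, q_0 = 1*0 + 1 = 1.
  i=1: a_1=1, p_1 = 1*1 + 1 = 2, q_1 = 1*1 + 0 = 1.
  i=2: a_2=12, p_2 = 12*2 + 1 = 25, q_2 = 12*1 + 1 = 13.
  i=3: a_3=4, p_3 = 4*25 + 2 = 102, q_3 = 4*13 + 1 = 53.
q_3 = 53 > 40, so the last convergent with denominator <= 40 is p_2/q_2 = 25/13.
The closest fraction with denominator <= 40 is either p_2/q_2 or the intermediate fraction (k*p_2 + p_1)/(k*q_2 + q_1) with the largest k >= 1 whose denominator stays <= 40; these approach x as k grows, and every other convergent or intermediate fraction in range is farther away.
Largest k: floor((40 - q_1)/q_2) = floor((40 - 1)/13) = 3.
That gives (3*25 + 2)/(3*13 + 1) = 77/40.
Compare the errors: |x - 25/13| = |102*13 - 25*53|/(53*13) = 1/689, and |x - 77/40| = |102*40 - 77*53|/(53*40) = 1/2120.
Cross-multiplying, 1*689 = 689 < 2120 = 1*2120, so 1/2120 is smaller: the intermediate fraction 77/40 is closer to x than 25/13.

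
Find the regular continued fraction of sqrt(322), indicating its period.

[17; (1, 16, 1, 34)]

Write x_i = (sqrt(322) + m_i)/d_i with (m_0, d_0) = (0, 1). a_0 = floor(sqrt(322)) = 17, since 17^2 = 289 <= 322 < 324 = 18^2.
Iterate m_{i+1} = d_i*a_i - m_i, d_{i+1} = (322 - m_{i+1}^2)/d_i, a_{i+1} = floor((a_0 + m_{i+1})/d_{i+1}):
  m_1 = 1*17 - 0 = 17, d_1 = (322 - 17^2)/1 = 33/1 = 33, a_1 = floor((17 + 17)/33) = 1.
  m_2 = 33*1 - 17 = 16, d_2 = (322 - 16^2)/33 = 66/33 = 2, a_2 = floor((17 + 16)/2) = 16.
  m_3 = 2*16 - 16 = 16, d_3 = (322 - 16^2)/2 = 66/2 = 33, a_3 = floor((17 + 16)/33) = 1.
  m_4 = 33*1 - 16 = 17, d_4 = (322 - 17^2)/33 = 33/33 = 1, a_4 = floor((17 + 17)/1) = 34.
  m_5 = 1*34 - 17 = 17, d_5 = (322 - 17^2)/1 = 33/1 = 33: (m_5, d_5) = (m_1, d_1) = (17, 33), so from here the quotients repeat a_1, ..., a_4; the period length is 4.
Hence the expansion of sqrt(322) is a_0 = 17 followed by the repeating block 1, 16, 1, 34 (period 4).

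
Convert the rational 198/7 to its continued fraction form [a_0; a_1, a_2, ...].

[28; 3, 2]

Run the Euclidean algorithm on 198 and 7; the successive quotients are the partial quotients a_0, a_1, ... (each step inverts the fractional part left over by the previous one):
  198 = 28*7 + 2, so a_0 = 28.
  7 = 3*2 + 1, so a_1 = 3.
  2 = 2*1 + 0, so a_2 = 2.
The remainder reaches 0 after 3 divisions, so the expansion has 3 partial quotients, read off in order.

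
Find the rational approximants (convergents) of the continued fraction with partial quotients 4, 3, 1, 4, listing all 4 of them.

4/1, 13/3, 17/4, 81/19

Using the convergent recurrence p_i = a_i*p_{i-1} + p_{i-2}, q_i = a_i*q_{i-1} + q_{i-2} with p_{-2}=0, p_{-1}=1, q_{-2}=1, q_{-1}=0:
  i=0: a_0=4, p_0 = 4*1 + 0 = 4, q_0 = 4*0 + 1 = 1.
  i=1: a_1=3, p_1 = 3*4 + 1 = 13, q_1 = 3*1 + 0 = 3.
  i=2: a_2=1, p_2 = 1*13 + 4 = 17, q_2 = 1*3 + 1 = 4.
  i=3: a_3=4, p_3 = 4*17 + 13 = 81, q_3 = 4*4 + 3 = 19.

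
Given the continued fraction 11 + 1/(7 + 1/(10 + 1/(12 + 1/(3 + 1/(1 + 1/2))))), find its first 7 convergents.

Using the convergent recurrence p_i = a_i*p_{i-1} + p_{i-2}, q_i = a_i*q_{i-1} + q_{i-2} with p_{-2}=0, p_{-1}=1, q_{-2}=1, q_{-1}=0:
  i=0: a_0=11, p_0 = 11*1 + 0 = 11, q_0 = 11*0 + 1 = 1.
  i=1: a_1=7, p_1 = 7*11 + 1 = 78, q_1 = 7*1 + 0 = 7.
  i=2: a_2=10, p_2 = 10*78 + 11 = 791, q_2 = 10*7 + 1 = 71.
  i=3: a_3=12, p_3 = 12*791 + 78 = 9570, q_3 = 12*71 + 7 = 859.
  i=4: a_4=3, p_4 = 3*9570 + 791 = 29501, q_4 = 3*859 + 71 = 2648.
  i=5: a_5=1, p_5 = 1*29501 + 9570 = 39071, q_5 = 1*2648 + 859 = 3507.
  i=6: a_6=2, p_6 = 2*39071 + 29501 = 107643, q_6 = 2*3507 + 2648 = 9662.

11/1, 78/7, 791/71, 9570/859, 29501/2648, 39071/3507, 107643/9662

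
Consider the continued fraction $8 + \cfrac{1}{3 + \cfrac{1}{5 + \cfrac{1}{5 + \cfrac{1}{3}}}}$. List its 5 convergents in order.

8/1, 25/3, 133/16, 690/83, 2203/265

Using the convergent recurrence p_i = a_i*p_{i-1} + p_{i-2}, q_i = a_i*q_{i-1} + q_{i-2} with p_{-2}=0, p_{-1}=1, q_{-2}=1, q_{-1}=0:
  i=0: a_0=8, p_0 = 8*1 + 0 = 8, q_0 = 8*0 + 1 = 1.
  i=1: a_1=3, p_1 = 3*8 + 1 = 25, q_1 = 3*1 + 0 = 3.
  i=2: a_2=5, p_2 = 5*25 + 8 = 133, q_2 = 5*3 + 1 = 16.
  i=3: a_3=5, p_3 = 5*133 + 25 = 690, q_3 = 5*16 + 3 = 83.
  i=4: a_4=3, p_4 = 3*690 + 133 = 2203, q_4 = 3*83 + 16 = 265.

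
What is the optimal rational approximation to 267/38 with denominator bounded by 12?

Expand x = 267/38 as a continued fraction with the Euclidean algorithm:
  267 = 7*38 + 1, so a_0 = 7.
  38 = 38*1 + 0, so a_1 = 38.
so x = [7; 38].
Convergents (p_i = a_i*p_{i-1} + p_{i-2}, q_i = a_i*q_{i-1} + q_{i-2} with p_{-2}=0, p_{-1}=1, q_{-2}=1, q_{-1}=0), until the denominator exceeds 12:
  i=0: a_0=7, p_0 = 7*1 + 0 = 7, q_0 = 7*0 + 1 = 1.
  i=1: a_1=38, p_1 = 38*7 + 1 = 267, q_1 = 38*1 + 0 = 38.
q_1 = 38 > 12, so the last convergent with denominator <= 12 is p_0/q_0 = 7/1.
The closest fraction with denominator <= 12 is either p_0/q_0 or the intermediate fraction (k*p_0 + p_{-1})/(k*q_0 + q_{-1}) with the largest k >= 1 whose denominator stays <= 12; these approach x as k grows, and every other convergent or intermediate fraction in range is farther away.
Largest k: floor((12 - q_{-1})/q_0) = floor((12 - 0)/1) = 12 (using the seeds p_{-1} = 1, q_{-1} = 0).
That gives (12*7 + 1)/(12*1 + 0) = 85/12.
Compare the errors: |x - 7/1| = |267*1 - 7*38|/(38*1) = 1/38, and |x - 85/12| = |267*12 - 85*38|/(38*12) = 26/456.
Cross-multiplying, 1*456 = 456 < 988 = 26*38, so 1/38 is smaller: the convergent 7/1 is closer to x than 85/12.

7/1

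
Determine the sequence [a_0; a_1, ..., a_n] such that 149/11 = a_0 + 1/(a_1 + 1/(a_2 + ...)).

Run the Euclidean algorithm on 149 and 11; the successive quotients are the partial quotients a_0, a_1, ... (each step inverts the fractional part left over by the previous one):
  149 = 13*11 + 6, so a_0 = 13.
  11 = 1*6 + 5, so a_1 = 1.
  6 = 1*5 + 1, so a_2 = 1.
  5 = 5*1 + 0, so a_3 = 5.
The remainder reaches 0 after 4 divisions, so the expansion has 4 partial quotients, read off in order.

[13; 1, 1, 5]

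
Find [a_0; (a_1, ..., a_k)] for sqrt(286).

[16; (1, 10, 3, 3, 2, 3, 3, 10, 1, 32)]

Write x_i = (sqrt(286) + m_i)/d_i with (m_0, d_0) = (0, 1). a_0 = floor(sqrt(286)) = 16, since 16^2 = 256 <= 286 < 289 = 17^2.
Iterate m_{i+1} = d_i*a_i - m_i, d_{i+1} = (286 - m_{i+1}^2)/d_i, a_{i+1} = floor((a_0 + m_{i+1})/d_{i+1}):
  m_1 = 1*16 - 0 = 16, d_1 = (286 - 16^2)/1 = 30/1 = 30, a_1 = floor((16 + 16)/30) = 1.
  m_2 = 30*1 - 16 = 14, d_2 = (286 - 14^2)/30 = 90/30 = 3, a_2 = floor((16 + 14)/3) = 10.
  m_3 = 3*10 - 14 = 16, d_3 = (286 - 16^2)/3 = 30/3 = 10, a_3 = floor((16 + 16)/10) = 3.
  m_4 = 10*3 - 16 = 14, d_4 = (286 - 14^2)/10 = 90/10 = 9, a_4 = floor((16 + 14)/9) = 3.
  m_5 = 9*3 - 14 = 13, d_5 = (286 - 13^2)/9 = 117/9 = 13, a_5 = floor((16 + 13)/13) = 2.
  m_6 = 13*2 - 13 = 13, d_6 = (286 - 13^2)/13 = 117/13 = 9, a_6 = floor((16 + 13)/9) = 3.
  m_7 = 9*3 - 13 = 14, d_7 = (286 - 14^2)/9 = 90/9 = 10, a_7 = floor((16 + 14)/10) = 3.
  m_8 = 10*3 - 14 = 16, d_8 = (286 - 16^2)/10 = 30/10 = 3, a_8 = floor((16 + 16)/3) = 10.
  m_9 = 3*10 - 16 = 14, d_9 = (286 - 14^2)/3 = 90/3 = 30, a_9 = floor((16 + 14)/30) = 1.
  m_10 = 30*1 - 14 = 16, d_10 = (286 - 16^2)/30 = 30/30 = 1, a_10 = floor((16 + 16)/1) = 32.
  m_11 = 1*32 - 16 = 16, d_11 = (286 - 16^2)/1 = 30/1 = 30: (m_11, d_11) = (m_1, d_1) = (16, 30), so from here the quotients repeat a_1, ..., a_10; the period length is 10.
Hence the expansion of sqrt(286) is a_0 = 16 followed by the repeating block 1, 10, 3, 3, 2, 3, 3, 10, 1, 32 (period 10).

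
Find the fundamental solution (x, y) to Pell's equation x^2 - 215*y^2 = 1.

(x, y) = (44, 3)

First expand sqrt(215) as a continued fraction. With x_i = (sqrt(215) + m_i)/d_i and (m_0, d_0) = (0, 1): a_0 = floor(sqrt(215)) = 14, since 14^2 = 196 <= 215 < 225 = 15^2.
Iterate m_{i+1} = d_i*a_i - m_i, d_{i+1} = (215 - m_{i+1}^2)/d_i, a_{i+1} = floor((a_0 + m_{i+1})/d_{i+1}):
  m_1 = 1*14 - 0 = 14, d_1 = (215 - 14^2)/1 = 19/1 = 19, a_1 = floor((14 + 14)/19) = 1.
  m_2 = 19*1 - 14 = 5, d_2 = (215 - 5^2)/19 = 190/19 = 10, a_2 = floor((14 + 5)/10) = 1.
  m_3 = 10*1 - 5 = 5, d_3 = (215 - 5^2)/10 = 190/10 = 19, a_3 = floor((14 + 5)/19) = 1.
  m_4 = 19*1 - 5 = 14, d_4 = (215 - 14^2)/19 = 19/19 = 1, a_4 = floor((14 + 14)/1) = 28.
  m_5 = 1*28 - 14 = 14, d_5 = (215 - 14^2)/1 = 19/1 = 19: (m_5, d_5) = (m_1, d_1) = (14, 19), so from here the quotients repeat a_1, ..., a_4; the period length is 4.
So sqrt(215) = [14; (1, 1, 1, 28)] with period length k = 4.
k is even, so the fundamental solution of x^2 - 215y^2 = 1 is (p_{k-1}, q_{k-1}) = (p_3, q_3); compute convergents through index 3.
Convergents (p_i = a_i*p_{i-1} + p_{i-2}, q_i = a_i*q_{i-1} + q_{i-2} with p_{-2}=0, p_{-1}=1, q_{-2}=1, q_{-1}=0):
  i=0: a_0=14, p_0 = 14*1 + 0 = 14, q_0 = 14*0 + 1 = 1.
  i=1: a_1=1, p_1 = 1*14 + 1 = 15, q_1 = 1*1 + 0 = 1.
  i=2: a_2=1, p_2 = 1*15 + 14 = 29, q_2 = 1*1 + 1 = 2.
  i=3: a_3=1, p_3 = 1*29 + 15 = 44, q_3 = 1*2 + 1 = 3.
Check: 44^2 - 215*3^2 = 1936 - 1935 = 1, so (x, y) = (44, 3) solves the equation, and by the theorem it is the least positive solution.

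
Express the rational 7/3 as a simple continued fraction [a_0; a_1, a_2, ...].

Run the Euclidean algorithm on 7 and 3; the successive quotients are the partial quotients a_0, a_1, ... (each step inverts the fractional part left over by the previous one):
  7 = 2*3 + 1, so a_0 = 2.
  3 = 3*1 + 0, so a_1 = 3.
The remainder reaches 0 after 2 divisions, so the expansion has 2 partial quotients, read off in order.

[2; 3]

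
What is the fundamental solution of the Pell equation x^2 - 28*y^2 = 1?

(x, y) = (127, 24)

First expand sqrt(28) as a continued fraction. With x_i = (sqrt(28) + m_i)/d_i and (m_0, d_0) = (0, 1): a_0 = floor(sqrt(28)) = 5, since 5^2 = 25 <= 28 < 36 = 6^2.
Iterate m_{i+1} = d_i*a_i - m_i, d_{i+1} = (28 - m_{i+1}^2)/d_i, a_{i+1} = floor((a_0 + m_{i+1})/d_{i+1}):
  m_1 = 1*5 - 0 = 5, d_1 = (28 - 5^2)/1 = 3/1 = 3, a_1 = floor((5 + 5)/3) = 3.
  m_2 = 3*3 - 5 = 4, d_2 = (28 - 4^2)/3 = 12/3 = 4, a_2 = floor((5 + 4)/4) = 2.
  m_3 = 4*2 - 4 = 4, d_3 = (28 - 4^2)/4 = 12/4 = 3, a_3 = floor((5 + 4)/3) = 3.
  m_4 = 3*3 - 4 = 5, d_4 = (28 - 5^2)/3 = 3/3 = 1, a_4 = floor((5 + 5)/1) = 10.
  m_5 = 1*10 - 5 = 5, d_5 = (28 - 5^2)/1 = 3/1 = 3: (m_5, d_5) = (m_1, d_1) = (5, 3), so from here the quotients repeat a_1, ..., a_4; the period length is 4.
So sqrt(28) = [5; (3, 2, 3, 10)] with period length k = 4.
k is even, so the fundamental solution of x^2 - 28y^2 = 1 is (p_{k-1}, q_{k-1}) = (p_3, q_3); compute convergents through index 3.
Convergents (p_i = a_i*p_{i-1} + p_{i-2}, q_i = a_i*q_{i-1} + q_{i-2} with p_{-2}=0, p_{-1}=1, q_{-2}=1, q_{-1}=0):
  i=0: a_0=5, p_0 = 5*1 + 0 = 5, q_0 = 5*0 + 1 = 1.
  i=1: a_1=3, p_1 = 3*5 + 1 = 16, q_1 = 3*1 + 0 = 3.
  i=2: a_2=2, p_2 = 2*16 + 5 = 37, q_2 = 2*3 + 1 = 7.
  i=3: a_3=3, p_3 = 3*37 + 16 = 127, q_3 = 3*7 + 3 = 24.
Check: 127^2 - 28*24^2 = 16129 - 16128 = 1, so (x, y) = (127, 24) solves the equation, and by the theorem it is the least positive solution.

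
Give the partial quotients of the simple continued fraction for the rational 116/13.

Run the Euclidean algorithm on 116 and 13; the successive quotients are the partial quotients a_0, a_1, ... (each step inverts the fractional part left over by the previous one):
  116 = 8*13 + 12, so a_0 = 8.
  13 = 1*12 + 1, so a_1 = 1.
  12 = 12*1 + 0, so a_2 = 12.
The remainder reaches 0 after 3 divisions, so the expansion has 3 partial quotients, read off in order.

[8; 1, 12]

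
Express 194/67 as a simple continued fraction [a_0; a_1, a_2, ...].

Run the Euclidean algorithm on 194 and 67; the successive quotients are the partial quotients a_0, a_1, ... (each step inverts the fractional part left over by the previous one):
  194 = 2*67 + 60, so a_0 = 2.
  67 = 1*60 + 7, so a_1 = 1.
  60 = 8*7 + 4, so a_2 = 8.
  7 = 1*4 + 3, so a_3 = 1.
  4 = 1*3 + 1, so a_4 = 1.
  3 = 3*1 + 0, so a_5 = 3.
The remainder reaches 0 after 6 divisions, so the expansion has 6 partial quotients, read off in order.

[2; 1, 8, 1, 1, 3]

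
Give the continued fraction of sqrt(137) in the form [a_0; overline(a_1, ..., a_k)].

Write x_i = (sqrt(137) + m_i)/d_i with (m_0, d_0) = (0, 1). a_0 = floor(sqrt(137)) = 11, since 11^2 = 121 <= 137 < 144 = 12^2.
Iterate m_{i+1} = d_i*a_i - m_i, d_{i+1} = (137 - m_{i+1}^2)/d_i, a_{i+1} = floor((a_0 + m_{i+1})/d_{i+1}):
  m_1 = 1*11 - 0 = 11, d_1 = (137 - 11^2)/1 = 16/1 = 16, a_1 = floor((11 + 11)/16) = 1.
  m_2 = 16*1 - 11 = 5, d_2 = (137 - 5^2)/16 = 112/16 = 7, a_2 = floor((11 + 5)/7) = 2.
  m_3 = 7*2 - 5 = 9, d_3 = (137 - 9^2)/7 = 56/7 = 8, a_3 = floor((11 + 9)/8) = 2.
  m_4 = 8*2 - 9 = 7, d_4 = (137 - 7^2)/8 = 88/8 = 11, a_4 = floor((11 + 7)/11) = 1.
  m_5 = 11*1 - 7 = 4, d_5 = (137 - 4^2)/11 = 121/11 = 11, a_5 = floor((11 + 4)/11) = 1.
  m_6 = 11*1 - 4 = 7, d_6 = (137 - 7^2)/11 = 88/11 = 8, a_6 = floor((11 + 7)/8) = 2.
  m_7 = 8*2 - 7 = 9, d_7 = (137 - 9^2)/8 = 56/8 = 7, a_7 = floor((11 + 9)/7) = 2.
  m_8 = 7*2 - 9 = 5, d_8 = (137 - 5^2)/7 = 112/7 = 16, a_8 = floor((11 + 5)/16) = 1.
  m_9 = 16*1 - 5 = 11, d_9 = (137 - 11^2)/16 = 16/16 = 1, a_9 = floor((11 + 11)/1) = 22.
  m_10 = 1*22 - 11 = 11, d_10 = (137 - 11^2)/1 = 16/1 = 16: (m_10, d_10) = (m_1, d_1) = (11, 16), so from here the quotients repeat a_1, ..., a_9; the period length is 9.
Hence the expansion of sqrt(137) is a_0 = 11 followed by the repeating block 1, 2, 2, 1, 1, 2, 2, 1, 22 (period 9).

[11; overline(1, 2, 2, 1, 1, 2, 2, 1, 22)]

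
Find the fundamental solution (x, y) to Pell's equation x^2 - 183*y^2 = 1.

(x, y) = (487, 36)

First expand sqrt(183) as a continued fraction. With x_i = (sqrt(183) + m_i)/d_i and (m_0, d_0) = (0, 1): a_0 = floor(sqrt(183)) = 13, since 13^2 = 169 <= 183 < 196 = 14^2.
Iterate m_{i+1} = d_i*a_i - m_i, d_{i+1} = (183 - m_{i+1}^2)/d_i, a_{i+1} = floor((a_0 + m_{i+1})/d_{i+1}):
  m_1 = 1*13 - 0 = 13, d_1 = (183 - 13^2)/1 = 14/1 = 14, a_1 = floor((13 + 13)/14) = 1.
  m_2 = 14*1 - 13 = 1, d_2 = (183 - 1^2)/14 = 182/14 = 13, a_2 = floor((13 + 1)/13) = 1.
  m_3 = 13*1 - 1 = 12, d_3 = (183 - 12^2)/13 = 39/13 = 3, a_3 = floor((13 + 12)/3) = 8.
  m_4 = 3*8 - 12 = 12, d_4 = (183 - 12^2)/3 = 39/3 = 13, a_4 = floor((13 + 12)/13) = 1.
  m_5 = 13*1 - 12 = 1, d_5 = (183 - 1^2)/13 = 182/13 = 14, a_5 = floor((13 + 1)/14) = 1.
  m_6 = 14*1 - 1 = 13, d_6 = (183 - 13^2)/14 = 14/14 = 1, a_6 = floor((13 + 13)/1) = 26.
  m_7 = 1*26 - 13 = 13, d_7 = (183 - 13^2)/1 = 14/1 = 14: (m_7, d_7) = (m_1, d_1) = (13, 14), so from here the quotients repeat a_1, ..., a_6; the period length is 6.
So sqrt(183) = [13; (1, 1, 8, 1, 1, 26)] with period length k = 6.
k is even, so the fundamental solution of x^2 - 183y^2 = 1 is (p_{k-1}, q_{k-1}) = (p_5, q_5); compute convergents through index 5.
Convergents (p_i = a_i*p_{i-1} + p_{i-2}, q_i = a_i*q_{i-1} + q_{i-2} with p_{-2}=0, p_{-1}=1, q_{-2}=1, q_{-1}=0):
  i=0: a_0=13, p_0 = 13*1 + 0 = 13, q_0 = 13*0 + 1 = 1.
  i=1: a_1=1, p_1 = 1*13 + 1 = 14, q_1 = 1*1 + 0 = 1.
  i=2: a_2=1, p_2 = 1*14 + 13 = 27, q_2 = 1*1 + 1 = 2.
  i=3: a_3=8, p_3 = 8*27 + 14 = 230, q_3 = 8*2 + 1 = 17.
  i=4: a_4=1, p_4 = 1*230 + 27 = 257, q_4 = 1*17 + 2 = 19.
  i=5: a_5=1, p_5 = 1*257 + 230 = 487, q_5 = 1*19 + 17 = 36.
Check: 487^2 - 183*36^2 = 237169 - 237168 = 1, so (x, y) = (487, 36) solves the equation, and by the theorem it is the least positive solution.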